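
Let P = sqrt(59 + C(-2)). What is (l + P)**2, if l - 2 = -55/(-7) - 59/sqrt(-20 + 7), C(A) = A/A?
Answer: (897 + 182*sqrt(15) + 413*I*sqrt(13))**2/8281 ≈ 42.1 + 576.1*I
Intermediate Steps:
C(A) = 1
l = 69/7 + 59*I*sqrt(13)/13 (l = 2 + (-55/(-7) - 59/sqrt(-20 + 7)) = 2 + (-55*(-1/7) - 59*(-I*sqrt(13)/13)) = 2 + (55/7 - 59*(-I*sqrt(13)/13)) = 2 + (55/7 - (-59)*I*sqrt(13)/13) = 2 + (55/7 + 59*I*sqrt(13)/13) = 69/7 + 59*I*sqrt(13)/13 ≈ 9.8571 + 16.364*I)
P = 2*sqrt(15) (P = sqrt(59 + 1) = sqrt(60) = 2*sqrt(15) ≈ 7.7460)
(l + P)**2 = ((69/7 + 59*I*sqrt(13)/13) + 2*sqrt(15))**2 = (69/7 + 2*sqrt(15) + 59*I*sqrt(13)/13)**2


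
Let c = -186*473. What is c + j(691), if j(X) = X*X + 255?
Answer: 389758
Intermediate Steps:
c = -87978
j(X) = 255 + X² (j(X) = X² + 255 = 255 + X²)
c + j(691) = -87978 + (255 + 691²) = -87978 + (255 + 477481) = -87978 + 477736 = 389758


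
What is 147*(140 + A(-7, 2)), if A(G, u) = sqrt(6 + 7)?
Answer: 20580 + 147*sqrt(13) ≈ 21110.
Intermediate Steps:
A(G, u) = sqrt(13)
147*(140 + A(-7, 2)) = 147*(140 + sqrt(13)) = 20580 + 147*sqrt(13)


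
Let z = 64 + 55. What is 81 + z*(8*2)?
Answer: 1985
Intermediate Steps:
z = 119
81 + z*(8*2) = 81 + 119*(8*2) = 81 + 119*16 = 81 + 1904 = 1985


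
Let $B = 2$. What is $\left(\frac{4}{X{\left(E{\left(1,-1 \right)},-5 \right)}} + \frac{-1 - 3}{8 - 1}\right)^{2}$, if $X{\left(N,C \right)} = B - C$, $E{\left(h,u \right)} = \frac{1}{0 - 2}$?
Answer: $0$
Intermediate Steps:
$E{\left(h,u \right)} = - \frac{1}{2}$ ($E{\left(h,u \right)} = \frac{1}{-2} = - \frac{1}{2}$)
$X{\left(N,C \right)} = 2 - C$
$\left(\frac{4}{X{\left(E{\left(1,-1 \right)},-5 \right)}} + \frac{-1 - 3}{8 - 1}\right)^{2} = \left(\frac{4}{2 - -5} + \frac{-1 - 3}{8 - 1}\right)^{2} = \left(\frac{4}{2 + 5} - \frac{4}{7}\right)^{2} = \left(\frac{4}{7} - \frac{4}{7}\right)^{2} = 0^{2} = 0$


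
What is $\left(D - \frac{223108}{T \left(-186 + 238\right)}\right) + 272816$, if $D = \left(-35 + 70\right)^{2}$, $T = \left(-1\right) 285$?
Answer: $\frac{1015377682}{3705} \approx 2.7406 \cdot 10^{5}$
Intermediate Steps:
$T = -285$
$D = 1225$ ($D = 35^{2} = 1225$)
$\left(D - \frac{223108}{T \left(-186 + 238\right)}\right) + 272816 = \left(1225 - \frac{223108}{\left(-285\right) \left(-186 + 238\right)}\right) + 272816 = \left(1225 - \frac{223108}{\left(-285\right) 52}\right) + 272816 = \left(1225 - \frac{223108}{-14820}\right) + 272816 = \left(1225 - - \frac{55777}{3705}\right) + 272816 = \left(1225 + \frac{55777}{3705}\right) + 272816 = \frac{4594402}{3705} + 272816 = \frac{1015377682}{3705}$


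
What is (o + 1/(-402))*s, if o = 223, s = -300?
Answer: -4482250/67 ≈ -66899.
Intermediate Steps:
(o + 1/(-402))*s = (223 + 1/(-402))*(-300) = (223 - 1/402)*(-300) = (89645/402)*(-300) = -4482250/67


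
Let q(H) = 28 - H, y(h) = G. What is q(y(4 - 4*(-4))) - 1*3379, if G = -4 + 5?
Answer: -3352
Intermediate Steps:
G = 1
y(h) = 1
q(y(4 - 4*(-4))) - 1*3379 = (28 - 1*1) - 1*3379 = (28 - 1) - 3379 = 27 - 3379 = -3352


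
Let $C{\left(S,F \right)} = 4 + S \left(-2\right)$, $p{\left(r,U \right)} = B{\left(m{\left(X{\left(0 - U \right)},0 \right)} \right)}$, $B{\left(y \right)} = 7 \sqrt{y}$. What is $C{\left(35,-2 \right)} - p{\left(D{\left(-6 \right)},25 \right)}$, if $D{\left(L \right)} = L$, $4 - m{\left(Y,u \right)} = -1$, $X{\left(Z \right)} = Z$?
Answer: $-66 - 7 \sqrt{5} \approx -81.652$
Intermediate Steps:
$m{\left(Y,u \right)} = 5$ ($m{\left(Y,u \right)} = 4 - -1 = 4 + 1 = 5$)
$p{\left(r,U \right)} = 7 \sqrt{5}$
$C{\left(S,F \right)} = 4 - 2 S$
$C{\left(35,-2 \right)} - p{\left(D{\left(-6 \right)},25 \right)} = \left(4 - 70\right) - 7 \sqrt{5} = -66 - 7 \sqrt{5}$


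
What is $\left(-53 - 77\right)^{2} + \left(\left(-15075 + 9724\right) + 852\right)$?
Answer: $12401$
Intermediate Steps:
$\left(-53 - 77\right)^{2} + \left(\left(-15075 + 9724\right) + 852\right) = \left(-130\right)^{2} + \left(-5351 + 852\right) = 16900 - 4499 = 12401$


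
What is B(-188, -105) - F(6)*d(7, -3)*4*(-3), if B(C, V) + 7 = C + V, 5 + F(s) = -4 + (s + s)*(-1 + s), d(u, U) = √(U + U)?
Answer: -300 + 612*I*√6 ≈ -300.0 + 1499.1*I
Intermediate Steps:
d(u, U) = √2*√U (d(u, U) = √(2*U) = √2*√U)
F(s) = -9 + 2*s*(-1 + s) (F(s) = -5 + (-4 + (s + s)*(-1 + s)) = -5 + (-4 + (2*s)*(-1 + s)) = -5 + (-4 + 2*s*(-1 + s)) = -9 + 2*s*(-1 + s))
B(C, V) = -7 + C + V (B(C, V) = -7 + (C + V) = -7 + C + V)
B(-188, -105) - F(6)*d(7, -3)*4*(-3) = (-7 - 188 - 105) - (-9 - 2*6 + 2*6²)*(√2*√(-3))*4*(-3) = -300 - (-9 - 12 + 2*36)*(√2*(I*√3))*(-12) = -300 - (-9 - 12 + 72)*(I*√6)*(-12) = -300 - 51*(I*√6)*(-12) = -300 - 51*I*√6*(-12) = -300 - (-612)*I*√6 = -300 + 612*I*√6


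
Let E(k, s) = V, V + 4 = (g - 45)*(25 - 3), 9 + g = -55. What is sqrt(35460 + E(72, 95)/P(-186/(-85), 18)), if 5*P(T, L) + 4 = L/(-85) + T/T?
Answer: sqrt(2921490390)/273 ≈ 197.99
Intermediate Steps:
g = -64 (g = -9 - 55 = -64)
V = -2402 (V = -4 + (-64 - 45)*(25 - 3) = -4 - 109*22 = -4 - 2398 = -2402)
E(k, s) = -2402
P(T, L) = -3/5 - L/425 (P(T, L) = -4/5 + (L/(-85) + T/T)/5 = -4/5 + (L*(-1/85) + 1)/5 = -4/5 + (-L/85 + 1)/5 = -4/5 + (1 - L/85)/5 = -4/5 + (1/5 - L/425) = -3/5 - L/425)
sqrt(35460 + E(72, 95)/P(-186/(-85), 18)) = sqrt(35460 - 2402/(-3/5 - 1/425*18)) = sqrt(35460 - 2402/(-3/5 - 18/425)) = sqrt(35460 - 2402/(-273/425)) = sqrt(35460 - 2402*(-425/273)) = sqrt(35460 + 1020850/273) = sqrt(10701430/273) = sqrt(2921490390)/273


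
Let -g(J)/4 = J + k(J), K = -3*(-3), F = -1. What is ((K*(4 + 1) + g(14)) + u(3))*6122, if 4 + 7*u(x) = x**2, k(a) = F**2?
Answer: -612200/7 ≈ -87457.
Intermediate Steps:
K = 9
k(a) = 1 (k(a) = (-1)**2 = 1)
u(x) = -4/7 + x**2/7
g(J) = -4 - 4*J (g(J) = -4*(J + 1) = -4*(1 + J) = -4 - 4*J)
((K*(4 + 1) + g(14)) + u(3))*6122 = ((9*(4 + 1) + (-4 - 4*14)) + (-4/7 + (1/7)*3**2))*6122 = ((9*5 + (-4 - 56)) + (-4/7 + (1/7)*9))*6122 = ((45 - 60) + (-4/7 + 9/7))*6122 = (-15 + 5/7)*6122 = -100/7*6122 = -612200/7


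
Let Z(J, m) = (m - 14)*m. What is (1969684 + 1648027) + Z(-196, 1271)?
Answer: 5215358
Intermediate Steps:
Z(J, m) = m*(-14 + m) (Z(J, m) = (-14 + m)*m = m*(-14 + m))
(1969684 + 1648027) + Z(-196, 1271) = (1969684 + 1648027) + 1271*(-14 + 1271) = 3617711 + 1271*1257 = 3617711 + 1597647 = 5215358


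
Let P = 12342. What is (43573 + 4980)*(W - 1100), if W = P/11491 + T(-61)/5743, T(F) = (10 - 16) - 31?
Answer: -3521143155894633/65992813 ≈ -5.3356e+7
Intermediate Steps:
T(F) = -37 (T(F) = -6 - 31 = -37)
W = 70454939/65992813 (W = 12342/11491 - 37/5743 = 70454939/65992813 ≈ 1.0676)
(43573 + 4980)*(W - 1100) = (43573 + 4980)*(70454939/65992813 - 1100) = 48553*(-72521639361/65992813) = -3521143155894633/65992813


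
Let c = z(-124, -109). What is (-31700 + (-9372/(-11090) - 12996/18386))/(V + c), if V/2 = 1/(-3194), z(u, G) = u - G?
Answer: 645150597266666/305290382965 ≈ 2113.2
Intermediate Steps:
c = -15 (c = -124 - 1*(-109) = -124 + 109 = -15)
V = -1/1597 (V = 2/(-3194) = 2*(-1/3194) = -1/1597 ≈ -0.00062617)
(-31700 + (-9372/(-11090) - 12996/18386))/(V + c) = (-31700 + (-9372/(-11090) - 12996/18386))/(-1/1597 - 15) = (-31700 + (-9372*(-1/11090) - 12996*1/18386))/(-23956/1597) = (-31700 + (4686/5545 - 6498/9193))*(-1597/23956) = (-31700 + 7046988/50975185)*(-1597/23956) = -1615906317512/50975185*(-1597/23956) = 645150597266666/305290382965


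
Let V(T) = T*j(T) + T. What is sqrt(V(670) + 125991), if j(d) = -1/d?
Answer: 2*sqrt(31665) ≈ 355.89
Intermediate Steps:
V(T) = -1 + T (V(T) = T*(-1/T) + T = -1 + T)
sqrt(V(670) + 125991) = sqrt((-1 + 670) + 125991) = sqrt(669 + 125991) = sqrt(126660) = 2*sqrt(31665)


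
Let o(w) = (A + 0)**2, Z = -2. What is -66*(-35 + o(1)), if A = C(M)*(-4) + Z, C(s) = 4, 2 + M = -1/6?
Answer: -19074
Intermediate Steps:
M = -13/6 (M = -2 - 1/6 = -13/6 ≈ -2.1667)
A = -18 (A = 4*(-4) - 2 = -16 - 2 = -18)
o(w) = 324 (o(w) = (-18 + 0)**2 = (-18)**2 = 324)
-66*(-35 + o(1)) = -66*(-35 + 324) = -66*289 = -19074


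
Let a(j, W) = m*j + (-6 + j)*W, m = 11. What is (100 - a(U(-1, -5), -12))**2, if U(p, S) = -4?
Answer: 576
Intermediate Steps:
a(j, W) = 11*j + W*(-6 + j) (a(j, W) = 11*j + (-6 + j)*W = 11*j + W*(-6 + j))
(100 - a(U(-1, -5), -12))**2 = (100 - (-6*(-12) + 11*(-4) - 12*(-4)))**2 = (100 - (72 - 44 + 48))**2 = (100 - 1*76)**2 = (100 - 76)**2 = 24**2 = 576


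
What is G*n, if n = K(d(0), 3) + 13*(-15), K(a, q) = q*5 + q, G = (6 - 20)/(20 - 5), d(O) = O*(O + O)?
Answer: 826/5 ≈ 165.20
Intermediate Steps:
d(O) = 2*O² (d(O) = O*(2*O) = 2*O²)
G = -14/15 ≈ -0.93333
K(a, q) = 6*q (K(a, q) = 5*q + q = 6*q)
n = -177 (n = 6*3 + 13*(-15) = 18 - 195 = -177)
G*n = -14/15*(-177) = 826/5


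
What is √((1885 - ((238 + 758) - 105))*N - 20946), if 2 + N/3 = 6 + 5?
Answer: 2*√1473 ≈ 76.759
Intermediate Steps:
N = 27 (N = -6 + 3*(6 + 5) = -6 + 3*11 = -6 + 33 = 27)
√((1885 - ((238 + 758) - 105))*N - 20946) = √((1885 - ((238 + 758) - 105))*27 - 20946) = √((1885 - (996 - 105))*27 - 20946) = √((1885 - 1*891)*27 - 20946) = √((1885 - 891)*27 - 20946) = √(994*27 - 20946) = √(26838 - 20946) = √5892 = 2*√1473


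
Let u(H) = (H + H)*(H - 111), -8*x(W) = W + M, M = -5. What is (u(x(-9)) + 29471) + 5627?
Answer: 277725/8 ≈ 34716.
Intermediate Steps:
x(W) = 5/8 - W/8 (x(W) = -(W - 5)/8 = -(-5 + W)/8 = 5/8 - W/8)
u(H) = 2*H*(-111 + H) (u(H) = (2*H)*(-111 + H) = 2*H*(-111 + H))
(u(x(-9)) + 29471) + 5627 = (2*(5/8 - 1/8*(-9))*(-111 + (5/8 - 1/8*(-9))) + 29471) + 5627 = (2*(5/8 + 9/8)*(-111 + (5/8 + 9/8)) + 29471) + 5627 = (2*(7/4)*(-111 + 7/4) + 29471) + 5627 = (2*(7/4)*(-437/4) + 29471) + 5627 = (-3059/8 + 29471) + 5627 = 232709/8 + 5627 = 277725/8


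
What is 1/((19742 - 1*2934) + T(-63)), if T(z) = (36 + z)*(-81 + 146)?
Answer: 1/15053 ≈ 6.6432e-5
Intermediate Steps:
T(z) = 2340 + 65*z (T(z) = (36 + z)*65 = 2340 + 65*z)
1/((19742 - 1*2934) + T(-63)) = 1/((19742 - 1*2934) + (2340 + 65*(-63))) = 1/((19742 - 2934) + (2340 - 4095)) = 1/(16808 - 1755) = 1/15053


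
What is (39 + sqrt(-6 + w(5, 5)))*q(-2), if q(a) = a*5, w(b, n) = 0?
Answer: -390 - 10*I*sqrt(6) ≈ -390.0 - 24.495*I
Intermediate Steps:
q(a) = 5*a
(39 + sqrt(-6 + w(5, 5)))*q(-2) = (39 + sqrt(-6 + 0))*(5*(-2)) = (39 + sqrt(-6))*(-10) = (39 + I*sqrt(6))*(-10) = -390 - 10*I*sqrt(6)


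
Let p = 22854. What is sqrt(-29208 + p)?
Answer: 3*I*sqrt(706) ≈ 79.712*I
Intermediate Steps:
sqrt(-29208 + p) = sqrt(-29208 + 22854) = sqrt(-6354) = 3*I*sqrt(706)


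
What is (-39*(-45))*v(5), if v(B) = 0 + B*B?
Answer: 43875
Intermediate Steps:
v(B) = B² (v(B) = 0 + B² = B²)
(-39*(-45))*v(5) = -39*(-45)*5² = 1755*25 = 43875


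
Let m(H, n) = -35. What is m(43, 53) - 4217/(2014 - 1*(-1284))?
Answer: -119647/3298 ≈ -36.279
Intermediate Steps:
m(43, 53) - 4217/(2014 - 1*(-1284)) = -35 - 4217/(2014 - 1*(-1284)) = -35 - 4217/(2014 + 1284) = -35 - 4217/3298 = -119647/3298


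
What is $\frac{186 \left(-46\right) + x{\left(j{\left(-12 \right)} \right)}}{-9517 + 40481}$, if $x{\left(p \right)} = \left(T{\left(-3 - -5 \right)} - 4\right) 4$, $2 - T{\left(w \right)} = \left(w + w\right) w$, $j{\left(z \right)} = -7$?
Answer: $- \frac{2149}{7741} \approx -0.27761$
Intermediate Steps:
$T{\left(w \right)} = 2 - 2 w^{2}$ ($T{\left(w \right)} = 2 - \left(w + w\right) w = 2 - 2 w w = 2 - 2 w^{2}$)
$x{\left(p \right)} = -40$ ($x{\left(p \right)} = \left(\left(2 - 2 \left(-3 - -5\right)^{2}\right) - 4\right) 4 = \left(\left(2 - 2 \left(-3 + 5\right)^{2}\right) - 4\right) 4 = \left(\left(2 - 2 \cdot 2^{2}\right) - 4\right) 4 = \left(\left(2 - 8\right) - 4\right) 4 = \left(-6 - 4\right) 4 = \left(-10\right) 4 = -40$)
$\frac{186 \left(-46\right) + x{\left(j{\left(-12 \right)} \right)}}{-9517 + 40481} = \frac{186 \left(-46\right) - 40}{-9517 + 40481} = \frac{-8556 - 40}{30964} = \left(-8596\right) \frac{1}{30964} = - \frac{2149}{7741}$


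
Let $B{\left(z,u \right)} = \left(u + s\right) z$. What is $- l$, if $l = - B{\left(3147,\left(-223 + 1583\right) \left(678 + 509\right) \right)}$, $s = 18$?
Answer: $5080321686$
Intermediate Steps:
$B{\left(z,u \right)} = z \left(18 + u\right)$ ($B{\left(z,u \right)} = \left(u + 18\right) z = \left(18 + u\right) z = z \left(18 + u\right)$)
$l = -5080321686$ ($l = - 3147 \left(18 + \left(-223 + 1583\right) \left(678 + 509\right)\right) = - 3147 \left(18 + 1360 \cdot 1187\right) = - 3147 \left(18 + 1614320\right) = - 3147 \cdot 1614338 = \left(-1\right) 5080321686 = -5080321686$)
$- l = \left(-1\right) \left(-5080321686\right) = 5080321686$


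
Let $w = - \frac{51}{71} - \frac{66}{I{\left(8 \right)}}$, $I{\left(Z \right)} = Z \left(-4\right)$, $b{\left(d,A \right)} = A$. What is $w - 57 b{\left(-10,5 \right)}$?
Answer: $- \frac{322233}{1136} \approx -283.66$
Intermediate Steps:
$I{\left(Z \right)} = - 4 Z$
$w = \frac{1527}{1136}$ ($w = - \frac{51}{71} - \frac{66}{\left(-4\right) 8} = \left(-51\right) \frac{1}{71} - \frac{66}{-32} = - \frac{51}{71} - - \frac{33}{16} = - \frac{51}{71} + \frac{33}{16} = \frac{1527}{1136} \approx 1.3442$)
$w - 57 b{\left(-10,5 \right)} = \frac{1527}{1136} - 285 = - \frac{322233}{1136}$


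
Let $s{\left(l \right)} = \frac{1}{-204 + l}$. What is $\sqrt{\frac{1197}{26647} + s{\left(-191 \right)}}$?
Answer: $\frac{2 \sqrt{1174042571230}}{10525565} \approx 0.20589$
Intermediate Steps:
$\sqrt{\frac{1197}{26647} + s{\left(-191 \right)}} = \sqrt{\frac{1197}{26647} + \frac{1}{-204 - 191}} = \sqrt{1197 \cdot \frac{1}{26647} + \frac{1}{-395}} = \sqrt{\frac{1197}{26647} - \frac{1}{395}} = \sqrt{\frac{446168}{10525565}} = \frac{2 \sqrt{1174042571230}}{10525565}$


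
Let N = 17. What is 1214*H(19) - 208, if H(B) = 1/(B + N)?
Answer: -3137/18 ≈ -174.28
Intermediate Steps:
H(B) = 1/(17 + B) (H(B) = 1/(B + 17) = 1/(17 + B))
1214*H(19) - 208 = 1214/(17 + 19) - 208 = 1214/36 - 208 = 1214*(1/36) - 208 = 607/18 - 208 = -3137/18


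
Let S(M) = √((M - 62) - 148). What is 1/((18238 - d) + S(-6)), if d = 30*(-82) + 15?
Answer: 20683/427786705 - 6*I*√6/427786705 ≈ 4.8349e-5 - 3.4356e-8*I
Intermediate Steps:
S(M) = √(-210 + M) (S(M) = √((-62 + M) - 148) = √(-210 + M))
d = -2445 (d = -2460 + 15 = -2445)
1/((18238 - d) + S(-6)) = 1/((18238 - 1*(-2445)) + √(-210 - 6)) = 1/((18238 + 2445) + √(-216)) = 1/(20683 + 6*I*√6)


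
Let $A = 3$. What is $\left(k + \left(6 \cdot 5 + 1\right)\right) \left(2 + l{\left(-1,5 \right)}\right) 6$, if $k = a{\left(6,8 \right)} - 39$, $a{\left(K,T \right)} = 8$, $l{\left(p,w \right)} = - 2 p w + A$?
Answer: $0$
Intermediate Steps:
$l{\left(p,w \right)} = 3 - 2 p w$ ($l{\left(p,w \right)} = - 2 p w + 3 = 3 - 2 p w$)
$k = -31$ ($k = 8 - 39 = -31$)
$\left(k + \left(6 \cdot 5 + 1\right)\right) \left(2 + l{\left(-1,5 \right)}\right) 6 = \left(-31 + \left(6 \cdot 5 + 1\right)\right) \left(2 - \left(-3 - 10\right)\right) 6 = \left(-31 + \left(30 + 1\right)\right) \left(2 + \left(3 + 10\right)\right) 6 = \left(-31 + 31\right) \left(2 + 13\right) 6 = 0 \cdot 15 \cdot 6 = 0 \cdot 90 = 0$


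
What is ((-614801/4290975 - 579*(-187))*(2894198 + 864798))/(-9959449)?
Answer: -1746414961860380504/42735746672775 ≈ -40865.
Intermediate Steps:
((-614801/4290975 - 579*(-187))*(2894198 + 864798))/(-9959449) = ((-614801*1/4290975 + 108273)*3758996)*(-1/9959449) = ((-614801/4290975 + 108273)*3758996)*(-1/9959449) = ((464596121374/4290975)*3758996)*(-1/9959449) = (1746414961860380504/4290975)*(-1/9959449) = -1746414961860380504/42735746672775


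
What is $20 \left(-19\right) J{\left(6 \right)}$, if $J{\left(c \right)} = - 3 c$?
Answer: $6840$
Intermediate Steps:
$20 \left(-19\right) J{\left(6 \right)} = 20 \left(-19\right) \left(\left(-3\right) 6\right) = \left(-380\right) \left(-18\right) = 6840$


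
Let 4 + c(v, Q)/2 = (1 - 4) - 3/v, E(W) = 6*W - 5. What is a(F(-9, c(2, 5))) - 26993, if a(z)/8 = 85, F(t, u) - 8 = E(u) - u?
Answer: -26313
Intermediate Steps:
E(W) = -5 + 6*W
c(v, Q) = -14 - 6/v (c(v, Q) = -8 + 2*((1 - 4) - 3/v) = -8 + 2*(-3 - 3/v) = -8 + (-6 - 6/v) = -14 - 6/v)
F(t, u) = 3 + 5*u (F(t, u) = 8 + ((-5 + 6*u) - u) = 8 + (-5 + 5*u) = 3 + 5*u)
a(z) = 680 (a(z) = 8*85 = 680)
a(F(-9, c(2, 5))) - 26993 = 680 - 26993 = -26313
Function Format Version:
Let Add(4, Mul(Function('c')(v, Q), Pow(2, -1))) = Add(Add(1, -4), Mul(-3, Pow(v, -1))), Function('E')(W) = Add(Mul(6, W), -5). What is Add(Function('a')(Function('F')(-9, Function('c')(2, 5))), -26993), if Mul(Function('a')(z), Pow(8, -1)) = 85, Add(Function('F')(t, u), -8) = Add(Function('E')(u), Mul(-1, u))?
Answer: -26313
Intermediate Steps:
Function('E')(W) = Add(-5, Mul(6, W))
Function('c')(v, Q) = Add(-14, Mul(-6, Pow(v, -1))) (Function('c')(v, Q) = Add(-8, Mul(2, Add(Add(1, -4), Mul(-3, Pow(v, -1))))) = Add(-8, Mul(2, Add(-3, Mul(-3, Pow(v, -1))))) = Add(-8, Add(-6, Mul(-6, Pow(v, -1)))) = Add(-14, Mul(-6, Pow(v, -1))))
Function('F')(t, u) = Add(3, Mul(5, u)) (Function('F')(t, u) = Add(8, Add(Add(-5, Mul(6, u)), Mul(-1, u))) = Add(8, Add(-5, Mul(5, u))) = Add(3, Mul(5, u)))
Function('a')(z) = 680 (Function('a')(z) = Mul(8, 85) = 680)
Add(Function('a')(Function('F')(-9, Function('c')(2, 5))), -26993) = Add(680, -26993) = -26313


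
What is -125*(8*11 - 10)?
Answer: -9750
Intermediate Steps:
-125*(8*11 - 10) = -125*(88 - 10) = -125*78 = -9750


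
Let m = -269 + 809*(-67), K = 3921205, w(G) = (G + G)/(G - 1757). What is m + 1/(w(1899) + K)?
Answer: -15165410834217/278407454 ≈ -54472.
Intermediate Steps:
w(G) = 2*G/(-1757 + G) (w(G) = (2*G)/(-1757 + G) = 2*G/(-1757 + G))
m = -54472 (m = -269 - 54203 = -54472)
m + 1/(w(1899) + K) = -54472 + 1/(2*1899/(-1757 + 1899) + 3921205) = -54472 + 1/(2*1899/142 + 3921205) = -54472 + 1/(2*1899*(1/142) + 3921205) = -54472 + 1/(1899/71 + 3921205) = -54472 + 1/(278407454/71) = -54472 + 71/278407454 = -15165410834217/278407454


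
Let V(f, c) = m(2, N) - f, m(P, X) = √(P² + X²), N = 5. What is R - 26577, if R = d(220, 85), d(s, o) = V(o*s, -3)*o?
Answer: -1616077 + 85*√29 ≈ -1.6156e+6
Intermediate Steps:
V(f, c) = √29 - f (V(f, c) = √(2² + 5²) - f = √(4 + 25) - f = √29 - f)
d(s, o) = o*(√29 - o*s) (d(s, o) = (√29 - o*s)*o = o*(√29 - o*s))
R = -1589500 + 85*√29 (R = 85*(√29 - 1*85*220) = 85*(√29 - 18700) = 85*(-18700 + √29) = -1589500 + 85*√29 ≈ -1.5890e+6)
R - 26577 = (-1589500 + 85*√29) - 26577 = -1616077 + 85*√29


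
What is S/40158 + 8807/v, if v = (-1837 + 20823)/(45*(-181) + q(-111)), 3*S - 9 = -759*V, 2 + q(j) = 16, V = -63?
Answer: -479233390079/127073298 ≈ -3771.3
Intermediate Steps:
q(j) = 14 (q(j) = -2 + 16 = 14)
S = 15942 (S = 3 + (-759*(-63))/3 = 3 + (⅓)*47817 = 3 + 15939 = 15942)
v = -18986/8131 (v = (-1837 + 20823)/(45*(-181) + 14) = 18986/(-8145 + 14) = 18986/(-8131) = 18986*(-1/8131) = -18986/8131 ≈ -2.3350)
S/40158 + 8807/v = 15942/40158 + 8807/(-18986/8131) = 15942*(1/40158) + 8807*(-8131/18986) = 2657/6693 - 71609717/18986 = -479233390079/127073298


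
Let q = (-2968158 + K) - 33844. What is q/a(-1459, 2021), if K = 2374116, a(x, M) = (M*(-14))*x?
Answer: -1043/68573 ≈ -0.015210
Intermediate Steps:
a(x, M) = -14*M*x (a(x, M) = (-14*M)*x = -14*M*x)
q = -627886 (q = (-2968158 + 2374116) - 33844 = -594042 - 33844 = -627886)
q/a(-1459, 2021) = -627886/((-14*2021*(-1459))) = -627886/41280946 = -627886*1/41280946 = -1043/68573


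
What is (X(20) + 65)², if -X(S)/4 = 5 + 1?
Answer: 1681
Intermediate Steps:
X(S) = -24 (X(S) = -4*(5 + 1) = -4*6 = -24)
(X(20) + 65)² = (-24 + 65)² = 41² = 1681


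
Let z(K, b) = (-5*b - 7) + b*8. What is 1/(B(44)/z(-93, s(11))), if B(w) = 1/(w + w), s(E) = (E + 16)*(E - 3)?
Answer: 56408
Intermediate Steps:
s(E) = (-3 + E)*(16 + E) (s(E) = (16 + E)*(-3 + E) = (-3 + E)*(16 + E))
B(w) = 1/(2*w)
z(K, b) = -7 + 3*b (z(K, b) = (-7 - 5*b) + 8*b = -7 + 3*b)
1/(B(44)/z(-93, s(11))) = 1/(((½)/44)/(-7 + 3*(-48 + 11² + 13*11))) = 1/(((½)*(1/44))/(-7 + 3*(-48 + 121 + 143))) = 1/(1/(88*(-7 + 3*216))) = 1/(1/(88*(-7 + 648))) = 1/((1/88)/641) = 1/((1/88)*(1/641)) = 1/(1/56408) = 56408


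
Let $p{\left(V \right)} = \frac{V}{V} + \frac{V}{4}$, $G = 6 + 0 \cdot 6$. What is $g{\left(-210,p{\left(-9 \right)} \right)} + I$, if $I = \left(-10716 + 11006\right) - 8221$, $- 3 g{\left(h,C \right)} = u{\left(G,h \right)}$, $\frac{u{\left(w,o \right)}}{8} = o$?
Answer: $-7371$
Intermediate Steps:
$G = 6$ ($G = 6 + 0 = 6$)
$u{\left(w,o \right)} = 8 o$
$p{\left(V \right)} = 1 + \frac{V}{4}$ ($p{\left(V \right)} = 1 + V \frac{1}{4} = 1 + \frac{V}{4}$)
$g{\left(h,C \right)} = - \frac{8 h}{3}$
$I = -7931$ ($I = 290 - 8221 = -7931$)
$g{\left(-210,p{\left(-9 \right)} \right)} + I = \left(- \frac{8}{3}\right) \left(-210\right) - 7931 = 560 - 7931 = -7371$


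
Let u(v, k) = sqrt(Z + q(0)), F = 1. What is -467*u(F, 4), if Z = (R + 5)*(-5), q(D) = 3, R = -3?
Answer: -467*I*sqrt(7) ≈ -1235.6*I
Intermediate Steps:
Z = -10 (Z = (-3 + 5)*(-5) = 2*(-5) = -10)
u(v, k) = I*sqrt(7) (u(v, k) = sqrt(-10 + 3) = sqrt(-7) = I*sqrt(7))
-467*u(F, 4) = -467*I*sqrt(7)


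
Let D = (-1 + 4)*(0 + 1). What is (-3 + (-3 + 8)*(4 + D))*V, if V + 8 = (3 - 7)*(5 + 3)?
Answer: -1280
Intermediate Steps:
D = 3 (D = 3*1 = 3)
V = -40 (V = -8 + (3 - 7)*(5 + 3) = -8 - 4*8 = -8 - 32 = -40)
(-3 + (-3 + 8)*(4 + D))*V = (-3 + (-3 + 8)*(4 + 3))*(-40) = (-3 + 5*7)*(-40) = (-3 + 35)*(-40) = 32*(-40) = -1280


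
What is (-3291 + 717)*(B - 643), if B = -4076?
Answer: 12146706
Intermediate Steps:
(-3291 + 717)*(B - 643) = (-3291 + 717)*(-4076 - 643) = -2574*(-4719) = 12146706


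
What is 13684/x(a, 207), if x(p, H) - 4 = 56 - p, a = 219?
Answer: -13684/159 ≈ -86.063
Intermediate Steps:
x(p, H) = 60 - p (x(p, H) = 4 + (56 - p) = 60 - p)
13684/x(a, 207) = 13684/(60 - 1*219) = 13684/(60 - 219) = 13684/(-159) = 13684*(-1/159) = -13684/159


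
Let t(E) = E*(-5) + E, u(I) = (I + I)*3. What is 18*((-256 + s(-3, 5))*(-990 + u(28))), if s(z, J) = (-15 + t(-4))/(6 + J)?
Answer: 41650740/11 ≈ 3.7864e+6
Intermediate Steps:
u(I) = 6*I (u(I) = (2*I)*3 = 6*I)
t(E) = -4*E (t(E) = -5*E + E = -4*E)
s(z, J) = 1/(6 + J) (s(z, J) = (-15 - 4*(-4))/(6 + J) = (-15 + 16)/(6 + J) = 1/(6 + J))
18*((-256 + s(-3, 5))*(-990 + u(28))) = 18*((-256 + 1/(6 + 5))*(-990 + 6*28)) = 18*((-256 + 1/11)*(-990 + 168)) = 18*((-256 + 1/11)*(-822)) = 18*(-2815/11*(-822)) = 18*(2313930/11) = 41650740/11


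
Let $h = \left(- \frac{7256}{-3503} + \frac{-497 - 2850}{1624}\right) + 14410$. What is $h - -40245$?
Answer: $\frac{310925358363}{5688872} \approx 54655.0$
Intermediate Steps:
$h = \frac{81976704723}{5688872}$ ($h = \left(\left(-7256\right) \left(- \frac{1}{3503}\right) - \frac{3347}{1624}\right) + 14410 = \left(\frac{7256}{3503} - \frac{3347}{1624}\right) + 14410 = \frac{59203}{5688872} + 14410 = \frac{81976704723}{5688872} \approx 14410.0$)
$h - -40245 = \frac{81976704723}{5688872} - -40245 = \frac{81976704723}{5688872} + 40245 = \frac{310925358363}{5688872}$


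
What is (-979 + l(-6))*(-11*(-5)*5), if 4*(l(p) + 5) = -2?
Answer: -541475/2 ≈ -2.7074e+5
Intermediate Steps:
l(p) = -11/2 (l(p) = -5 + (¼)*(-2) = -5 - ½ = -11/2)
(-979 + l(-6))*(-11*(-5)*5) = (-979 - 11/2)*(-11*(-5)*5) = -108295*5/2 = -1969/2*275 = -541475/2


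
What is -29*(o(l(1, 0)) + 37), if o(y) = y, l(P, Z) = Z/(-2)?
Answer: -1073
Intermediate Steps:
l(P, Z) = -Z/2 (l(P, Z) = Z*(-½) = -Z/2)
-29*(o(l(1, 0)) + 37) = -29*(-½*0 + 37) = -29*(0 + 37) = -29*37 = -1073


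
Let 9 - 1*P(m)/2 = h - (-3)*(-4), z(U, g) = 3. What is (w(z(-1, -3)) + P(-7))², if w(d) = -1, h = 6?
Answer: 841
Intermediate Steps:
P(m) = 30 (P(m) = 18 - 2*(6 - (-3)*(-4)) = 18 - 2*(6 - 1*12) = 18 - 2*(6 - 12) = 18 - 2*(-6) = 18 + 12 = 30)
(w(z(-1, -3)) + P(-7))² = (-1 + 30)² = 29² = 841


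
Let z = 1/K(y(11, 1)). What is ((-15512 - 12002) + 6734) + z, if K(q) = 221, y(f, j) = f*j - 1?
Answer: -4592379/221 ≈ -20780.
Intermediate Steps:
y(f, j) = -1 + f*j
z = 1/221 ≈ 0.0045249
((-15512 - 12002) + 6734) + z = ((-15512 - 12002) + 6734) + 1/221 = (-27514 + 6734) + 1/221 = -20780 + 1/221 = -4592379/221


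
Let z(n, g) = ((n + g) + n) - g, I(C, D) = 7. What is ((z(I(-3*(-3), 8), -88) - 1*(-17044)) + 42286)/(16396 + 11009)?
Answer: 59344/27405 ≈ 2.1654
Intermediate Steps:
z(n, g) = 2*n (z(n, g) = ((g + n) + n) - g = (g + 2*n) - g = 2*n)
((z(I(-3*(-3), 8), -88) - 1*(-17044)) + 42286)/(16396 + 11009) = ((2*7 - 1*(-17044)) + 42286)/(16396 + 11009) = ((14 + 17044) + 42286)/27405 = (17058 + 42286)*(1/27405) = 59344*(1/27405) = 59344/27405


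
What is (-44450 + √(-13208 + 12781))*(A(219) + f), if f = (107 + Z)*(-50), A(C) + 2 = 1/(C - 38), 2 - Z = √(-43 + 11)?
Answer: (44450 - I*√427)*(986811 - 36200*I*√2)/181 ≈ 2.4234e+8 - 1.2685e+7*I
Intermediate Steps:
Z = 2 - 4*I*√2 (Z = 2 - √(-43 + 11) = 2 - √(-32) = 2 - 4*I*√2 ≈ 2.0 - 5.6569*I)
A(C) = -2 + 1/(-38 + C) (A(C) = -2 + 1/(C - 38) = -2 + 1/(-38 + C))
f = -5450 + 200*I*√2 (f = (107 + (2 - 4*I*√2))*(-50) = (109 - 4*I*√2)*(-50) = -5450 + 200*I*√2 ≈ -5450.0 + 282.84*I)
(-44450 + √(-13208 + 12781))*(A(219) + f) = (-44450 + √(-13208 + 12781))*((77 - 2*219)/(-38 + 219) + (-5450 + 200*I*√2)) = (-44450 + √(-427))*((77 - 438)/181 + (-5450 + 200*I*√2)) = (-44450 + I*√427)*((1/181)*(-361) + (-5450 + 200*I*√2)) = (-44450 + I*√427)*(-361/181 + (-5450 + 200*I*√2)) = (-44450 + I*√427)*(-986811/181 + 200*I*√2)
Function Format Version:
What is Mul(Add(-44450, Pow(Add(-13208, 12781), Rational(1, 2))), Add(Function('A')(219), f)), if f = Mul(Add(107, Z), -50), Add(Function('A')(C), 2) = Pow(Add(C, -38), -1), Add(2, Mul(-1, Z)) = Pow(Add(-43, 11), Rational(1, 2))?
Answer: Mul(Rational(1, 181), Add(44450, Mul(-1, I, Pow(427, Rational(1, 2)))), Add(986811, Mul(-36200, I, Pow(2, Rational(1, 2))))) ≈ Add(2.4234e+8, Mul(-1.2685e+7, I))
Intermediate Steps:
Z = Add(2, Mul(-4, I, Pow(2, Rational(1, 2)))) (Z = Add(2, Mul(-1, Pow(Add(-43, 11), Rational(1, 2)))) = Add(2, Mul(-1, Pow(-32, Rational(1, 2)))) = Add(2, Mul(-1, Mul(4, I, Pow(2, Rational(1, 2))))) = Add(2, Mul(-4, I, Pow(2, Rational(1, 2)))) ≈ Add(2.0000, Mul(-5.6569, I)))
Function('A')(C) = Add(-2, Pow(Add(-38, C), -1)) (Function('A')(C) = Add(-2, Pow(Add(C, -38), -1)) = Add(-2, Pow(Add(-38, C), -1)))
f = Add(-5450, Mul(200, I, Pow(2, Rational(1, 2)))) (f = Mul(Add(107, Add(2, Mul(-4, I, Pow(2, Rational(1, 2))))), -50) = Mul(Add(109, Mul(-4, I, Pow(2, Rational(1, 2)))), -50) = Add(-5450, Mul(200, I, Pow(2, Rational(1, 2)))) ≈ Add(-5450.0, Mul(282.84, I)))
Mul(Add(-44450, Pow(Add(-13208, 12781), Rational(1, 2))), Add(Function('A')(219), f)) = Mul(Add(-44450, Pow(Add(-13208, 12781), Rational(1, 2))), Add(Mul(Pow(Add(-38, 219), -1), Add(77, Mul(-2, 219))), Add(-5450, Mul(200, I, Pow(2, Rational(1, 2)))))) = Mul(Add(-44450, Pow(-427, Rational(1, 2))), Add(Mul(Pow(181, -1), Add(77, -438)), Add(-5450, Mul(200, I, Pow(2, Rational(1, 2)))))) = Mul(Add(-44450, Mul(I, Pow(427, Rational(1, 2)))), Add(Mul(Rational(1, 181), -361), Add(-5450, Mul(200, I, Pow(2, Rational(1, 2)))))) = Mul(Add(-44450, Mul(I, Pow(427, Rational(1, 2)))), Add(Rational(-361, 181), Add(-5450, Mul(200, I, Pow(2, Rational(1, 2)))))) = Mul(Add(-44450, Mul(I, Pow(427, Rational(1, 2)))), Add(Rational(-986811, 181), Mul(200, I, Pow(2, Rational(1, 2)))))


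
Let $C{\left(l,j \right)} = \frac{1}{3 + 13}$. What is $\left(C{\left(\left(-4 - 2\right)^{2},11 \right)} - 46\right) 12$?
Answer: $- \frac{2205}{4} \approx -551.25$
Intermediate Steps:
$C{\left(l,j \right)} = \frac{1}{16}$
$\left(C{\left(\left(-4 - 2\right)^{2},11 \right)} - 46\right) 12 = \left(\frac{1}{16} - 46\right) 12 = \left(- \frac{735}{16}\right) 12 = - \frac{2205}{4}$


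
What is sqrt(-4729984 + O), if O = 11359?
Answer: 5*I*sqrt(188745) ≈ 2172.2*I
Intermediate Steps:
sqrt(-4729984 + O) = sqrt(-4729984 + 11359) = sqrt(-4718625) = 5*I*sqrt(188745)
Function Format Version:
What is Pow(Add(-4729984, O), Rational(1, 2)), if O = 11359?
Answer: Mul(5, I, Pow(188745, Rational(1, 2))) ≈ Mul(2172.2, I)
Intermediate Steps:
Pow(Add(-4729984, O), Rational(1, 2)) = Pow(Add(-4729984, 11359), Rational(1, 2)) = Pow(-4718625, Rational(1, 2)) = Mul(5, I, Pow(188745, Rational(1, 2)))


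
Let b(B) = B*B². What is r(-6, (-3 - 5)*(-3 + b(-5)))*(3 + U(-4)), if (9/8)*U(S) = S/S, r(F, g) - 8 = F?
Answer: 70/9 ≈ 7.7778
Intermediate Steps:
b(B) = B³
r(F, g) = 8 + F
U(S) = 8/9 (U(S) = 8*(S/S)/9 = (8/9)*1 = 8/9)
r(-6, (-3 - 5)*(-3 + b(-5)))*(3 + U(-4)) = (8 - 6)*(3 + 8/9) = 2*(35/9) = 70/9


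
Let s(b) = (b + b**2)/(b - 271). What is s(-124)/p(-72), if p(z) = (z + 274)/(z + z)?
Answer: 1098144/39895 ≈ 27.526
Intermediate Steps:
p(z) = (274 + z)/(2*z) (p(z) = (274 + z)/((2*z)) = (274 + z)*(1/(2*z)) = (274 + z)/(2*z))
s(b) = (b + b**2)/(-271 + b)
s(-124)/p(-72) = (-124*(1 - 124)/(-271 - 124))/(((1/2)*(274 - 72)/(-72))) = (-124*(-123)/(-395))/(((1/2)*(-1/72)*202)) = (-124*(-1/395)*(-123))/(-101/72) = -15252/395*(-72/101) = 1098144/39895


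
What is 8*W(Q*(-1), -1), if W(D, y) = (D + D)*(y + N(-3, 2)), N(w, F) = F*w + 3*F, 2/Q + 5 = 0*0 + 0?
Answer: -32/5 ≈ -6.4000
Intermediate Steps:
Q = -2/5 (Q = 2/(-5 + (0*0 + 0)) = 2/(-5 + (0 + 0)) = 2/(-5 + 0) = 2/(-5) = 2*(-1/5) = -2/5 ≈ -0.40000)
N(w, F) = 3*F + F*w
W(D, y) = 2*D*y (W(D, y) = (D + D)*(y + 2*(3 - 3)) = (2*D)*(y + 2*0) = (2*D)*(y + 0) = (2*D)*y = 2*D*y)
8*W(Q*(-1), -1) = 8*(2*(-2/5*(-1))*(-1)) = 8*(2*(2/5)*(-1)) = 8*(-4/5) = -32/5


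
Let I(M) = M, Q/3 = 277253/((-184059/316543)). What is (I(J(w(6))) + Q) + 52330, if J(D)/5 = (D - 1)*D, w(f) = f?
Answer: -4973099467/3609 ≈ -1.3780e+6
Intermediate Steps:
Q = -5162499787/3609 (Q = 3*(277253/((-184059/316543))) = 3*(277253/((-184059*1/316543))) = 3*(277253/(-184059/316543)) = 3*(277253*(-316543/184059)) = 3*(-5162499787/10827) = -5162499787/3609 ≈ -1.4305e+6)
J(D) = 5*D*(-1 + D) (J(D) = 5*((D - 1)*D) = 5*((-1 + D)*D) = 5*(D*(-1 + D)) = 5*D*(-1 + D))
(I(J(w(6))) + Q) + 52330 = (5*6*(-1 + 6) - 5162499787/3609) + 52330 = (5*6*5 - 5162499787/3609) + 52330 = (150 - 5162499787/3609) + 52330 = -5161958437/3609 + 52330 = -4973099467/3609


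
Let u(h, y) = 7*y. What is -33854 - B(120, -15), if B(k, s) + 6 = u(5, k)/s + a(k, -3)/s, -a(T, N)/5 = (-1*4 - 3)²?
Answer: -101425/3 ≈ -33808.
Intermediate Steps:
a(T, N) = -245 (a(T, N) = -5*(-1*4 - 3)² = -5*(-4 - 3)² = -5*(-7)² = -5*49 = -245)
B(k, s) = -6 - 245/s + 7*k/s (B(k, s) = -6 + ((7*k)/s - 245/s) = -6 + (7*k/s - 245/s) = -6 + (-245/s + 7*k/s) = -6 - 245/s + 7*k/s)
-33854 - B(120, -15) = -33854 - (-245 - 6*(-15) + 7*120)/(-15) = -33854 - (-1)*(-245 + 90 + 840)/15 = -33854 - (-1)*685/15 = -33854 - 1*(-137/3) = -33854 + 137/3 = -101425/3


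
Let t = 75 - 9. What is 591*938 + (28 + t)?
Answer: 554452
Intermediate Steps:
t = 66
591*938 + (28 + t) = 591*938 + (28 + 66) = 554358 + 94 = 554452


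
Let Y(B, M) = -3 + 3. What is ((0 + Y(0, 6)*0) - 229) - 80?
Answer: -309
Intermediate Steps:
Y(B, M) = 0
((0 + Y(0, 6)*0) - 229) - 80 = ((0 + 0*0) - 229) - 80 = ((0 + 0) - 229) - 80 = (0 - 229) - 80 = -229 - 80 = -309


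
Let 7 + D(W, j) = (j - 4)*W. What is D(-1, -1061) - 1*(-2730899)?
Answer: 2731957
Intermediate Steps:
D(W, j) = -7 + W*(-4 + j) (D(W, j) = -7 + (j - 4)*W = -7 + (-4 + j)*W = -7 + W*(-4 + j))
D(-1, -1061) - 1*(-2730899) = (-7 - 4*(-1) - 1*(-1061)) - 1*(-2730899) = (-7 + 4 + 1061) + 2730899 = 1058 + 2730899 = 2731957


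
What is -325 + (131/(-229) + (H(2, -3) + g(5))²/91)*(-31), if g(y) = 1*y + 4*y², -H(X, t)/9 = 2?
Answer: -60135455/20839 ≈ -2885.7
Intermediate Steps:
H(X, t) = -18 (H(X, t) = -9*2 = -18)
g(y) = y + 4*y²
-325 + (131/(-229) + (H(2, -3) + g(5))²/91)*(-31) = -325 + (131/(-229) + (-18 + 5*(1 + 4*5))²/91)*(-31) = -325 + (131*(-1/229) + (-18 + 5*(1 + 20))²*(1/91))*(-31) = -325 + (-131/229 + (-18 + 5*21)²*(1/91))*(-31) = -325 + (-131/229 + (-18 + 105)²*(1/91))*(-31) = -325 + (-131/229 + 87²*(1/91))*(-31) = -325 + (-131/229 + 7569*(1/91))*(-31) = -325 + (-131/229 + 7569/91)*(-31) = -325 + (1721380/20839)*(-31) = -325 - 53362780/20839 = -60135455/20839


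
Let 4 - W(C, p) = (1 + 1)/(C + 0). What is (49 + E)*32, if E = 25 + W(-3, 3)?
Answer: 7552/3 ≈ 2517.3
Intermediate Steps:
W(C, p) = 4 - 2/C (W(C, p) = 4 - (1 + 1)/(C + 0) = 4 - 2/C)
E = 89/3 (E = 25 + (4 - 2/(-3)) = 25 + (4 - 2*(-⅓)) = 25 + (4 + ⅔) = 25 + 14/3 = 89/3 ≈ 29.667)
(49 + E)*32 = (49 + 89/3)*32 = (236/3)*32 = 7552/3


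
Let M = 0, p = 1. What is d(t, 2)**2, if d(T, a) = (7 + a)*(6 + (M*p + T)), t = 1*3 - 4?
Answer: 2025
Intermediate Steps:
t = -1 (t = 3 - 4 = -1)
d(T, a) = (6 + T)*(7 + a) (d(T, a) = (7 + a)*(6 + (0*1 + T)) = (7 + a)*(6 + (0 + T)) = (7 + a)*(6 + T) = (6 + T)*(7 + a))
d(t, 2)**2 = (42 + 6*2 + 7*(-1) - 1*2)**2 = (42 + 12 - 7 - 2)**2 = 45**2 = 2025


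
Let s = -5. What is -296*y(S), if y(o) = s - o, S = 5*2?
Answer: 4440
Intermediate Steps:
S = 10
y(o) = -5 - o
-296*y(S) = -296*(-5 - 1*10) = -296*(-5 - 10) = -296*(-15) = 4440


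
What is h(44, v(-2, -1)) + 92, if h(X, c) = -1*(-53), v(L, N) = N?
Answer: 145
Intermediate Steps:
h(X, c) = 53
h(44, v(-2, -1)) + 92 = 53 + 92 = 145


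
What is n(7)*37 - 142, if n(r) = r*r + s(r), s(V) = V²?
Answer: 3484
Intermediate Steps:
n(r) = 2*r² (n(r) = r*r + r² = r² + r² = 2*r²)
n(7)*37 - 142 = (2*7²)*37 - 142 = (2*49)*37 - 142 = 98*37 - 142 = 3626 - 142 = 3484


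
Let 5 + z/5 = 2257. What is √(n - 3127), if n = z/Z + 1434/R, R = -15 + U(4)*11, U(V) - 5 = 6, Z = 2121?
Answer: I*√39276867706482/112413 ≈ 55.751*I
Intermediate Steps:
z = 11260 (z = -25 + 5*2257 = -25 + 11285 = 11260)
U(V) = 11 (U(V) = 5 + 6 = 11)
R = 106 (R = -15 + 11*11 = -15 + 121 = 106)
n = 2117537/112413 (n = 11260/2121 + 1434/106 = 11260*(1/2121) + 1434*(1/106) = 11260/2121 + 717/53 = 2117537/112413 ≈ 18.837)
√(n - 3127) = √(2117537/112413 - 3127) = √(-349397914/112413) = I*√39276867706482/112413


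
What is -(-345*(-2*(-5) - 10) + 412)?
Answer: -412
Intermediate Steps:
-(-345*(-2*(-5) - 10) + 412) = -(-345*(10 - 10) + 412) = -(-345*0 + 412) = -(0 + 412) = -1*412 = -412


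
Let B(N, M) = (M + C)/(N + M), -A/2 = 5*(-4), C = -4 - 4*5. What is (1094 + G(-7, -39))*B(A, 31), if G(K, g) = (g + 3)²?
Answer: 16730/71 ≈ 235.63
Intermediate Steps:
C = -24 (C = -4 - 20 = -24)
A = 40 (A = -10*(-4) = -2*(-20) = 40)
G(K, g) = (3 + g)²
B(N, M) = (-24 + M)/(M + N) (B(N, M) = (M - 24)/(N + M) = (-24 + M)/(M + N))
(1094 + G(-7, -39))*B(A, 31) = (1094 + (3 - 39)²)*((-24 + 31)/(31 + 40)) = (1094 + (-36)²)*(7/71) = (1094 + 1296)*((1/71)*7) = 2390*(7/71) = 16730/71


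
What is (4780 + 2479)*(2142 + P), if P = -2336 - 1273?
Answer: -10648953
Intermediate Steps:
P = -3609
(4780 + 2479)*(2142 + P) = (4780 + 2479)*(2142 - 3609) = 7259*(-1467) = -10648953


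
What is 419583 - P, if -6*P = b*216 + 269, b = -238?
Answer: 2466359/6 ≈ 4.1106e+5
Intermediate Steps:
P = 51139/6 (P = -(-238*216 + 269)/6 = -(-51408 + 269)/6 = -⅙*(-51139) = 51139/6 ≈ 8523.2)
419583 - P = 419583 - 1*51139/6 = 419583 - 51139/6 = 2466359/6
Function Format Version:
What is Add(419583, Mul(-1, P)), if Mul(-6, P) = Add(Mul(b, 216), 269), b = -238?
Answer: Rational(2466359, 6) ≈ 4.1106e+5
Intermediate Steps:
P = Rational(51139, 6) (P = Mul(Rational(-1, 6), Add(Mul(-238, 216), 269)) = Mul(Rational(-1, 6), Add(-51408, 269)) = Mul(Rational(-1, 6), -51139) = Rational(51139, 6) ≈ 8523.2)
Add(419583, Mul(-1, P)) = Add(419583, Mul(-1, Rational(51139, 6))) = Add(419583, Rational(-51139, 6)) = Rational(2466359, 6)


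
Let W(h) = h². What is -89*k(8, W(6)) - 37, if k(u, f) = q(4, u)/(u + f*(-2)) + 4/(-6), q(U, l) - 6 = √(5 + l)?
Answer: 2945/96 + 89*√13/64 ≈ 35.691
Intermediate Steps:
q(U, l) = 6 + √(5 + l)
k(u, f) = -⅔ + (6 + √(5 + u))/(u - 2*f) (k(u, f) = (6 + √(5 + u))/(u + f*(-2)) + 4/(-6) = (6 + √(5 + u))/(u - 2*f) + 4*(-⅙) = (6 + √(5 + u))/(u - 2*f) - ⅔ = -⅔ + (6 + √(5 + u))/(u - 2*f))
-89*k(8, W(6)) - 37 = -89*(-18 - 4*6² - 3*√(5 + 8) + 2*8)/(3*(-1*8 + 2*6²)) - 37 = -89*(-18 - 4*36 - 3*√13 + 16)/(3*(-8 + 2*36)) - 37 = -89*(-18 - 144 - 3*√13 + 16)/(3*(-8 + 72)) - 37 = -89*(-146 - 3*√13)/(3*64) - 37 = -89*(-73/96 - √13/64) - 37 = (6497/96 + 89*√13/64) - 37 = 2945/96 + 89*√13/64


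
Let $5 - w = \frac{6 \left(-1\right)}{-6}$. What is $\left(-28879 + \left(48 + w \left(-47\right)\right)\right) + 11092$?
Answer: $-17927$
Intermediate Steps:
$w = 4$ ($w = 5 - \frac{6 \left(-1\right)}{-6} = 5 - \left(-6\right) \left(- \frac{1}{6}\right) = 5 - 1 = 4$)
$\left(-28879 + \left(48 + w \left(-47\right)\right)\right) + 11092 = \left(-28879 + \left(48 + 4 \left(-47\right)\right)\right) + 11092 = \left(-28879 + \left(48 - 188\right)\right) + 11092 = \left(-28879 - 140\right) + 11092 = -29019 + 11092 = -17927$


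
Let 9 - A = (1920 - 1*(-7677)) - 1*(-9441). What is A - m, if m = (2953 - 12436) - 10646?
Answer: 1100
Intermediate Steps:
m = -20129 (m = -9483 - 10646 = -20129)
A = -19029 (A = 9 - ((1920 - 1*(-7677)) - 1*(-9441)) = 9 - ((1920 + 7677) + 9441) = 9 - (9597 + 9441) = 9 - 1*19038 = 9 - 19038 = -19029)
A - m = -19029 - 1*(-20129) = -19029 + 20129 = 1100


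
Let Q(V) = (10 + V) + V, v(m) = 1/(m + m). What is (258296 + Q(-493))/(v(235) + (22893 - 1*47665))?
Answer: -120940400/11642839 ≈ -10.388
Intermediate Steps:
v(m) = 1/(2*m)
Q(V) = 10 + 2*V
(258296 + Q(-493))/(v(235) + (22893 - 1*47665)) = (258296 + (10 + 2*(-493)))/((½)/235 + (22893 - 1*47665)) = (258296 + (10 - 986))/((½)*(1/235) + (22893 - 47665)) = (258296 - 976)/(1/470 - 24772) = 257320/(-11642839/470) = 257320*(-470/11642839) = -120940400/11642839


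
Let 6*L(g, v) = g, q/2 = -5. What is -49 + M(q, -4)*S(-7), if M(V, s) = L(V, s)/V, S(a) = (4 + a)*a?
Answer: -91/2 ≈ -45.500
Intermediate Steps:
q = -10 (q = 2*(-5) = -10)
L(g, v) = g/6
S(a) = a*(4 + a)
M(V, s) = ⅙ (M(V, s) = (V/6)/V = ⅙)
-49 + M(q, -4)*S(-7) = -49 + (-7*(4 - 7))/6 = -49 + (-7*(-3))/6 = -49 + (⅙)*21 = -49 + 7/2 = -91/2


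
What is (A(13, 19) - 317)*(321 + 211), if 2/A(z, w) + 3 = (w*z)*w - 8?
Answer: -394795072/2341 ≈ -1.6864e+5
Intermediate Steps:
A(z, w) = 2/(-11 + z*w²) (A(z, w) = 2/(-3 + ((w*z)*w - 8)) = 2/(-3 + (z*w² - 8)) = 2/(-3 + (-8 + z*w²)) = 2/(-11 + z*w²))
(A(13, 19) - 317)*(321 + 211) = (2/(-11 + 13*19²) - 317)*(321 + 211) = (2/(-11 + 13*361) - 317)*532 = (2/(-11 + 4693) - 317)*532 = (2/4682 - 317)*532 = (2*(1/4682) - 317)*532 = (1/2341 - 317)*532 = -742096/2341*532 = -394795072/2341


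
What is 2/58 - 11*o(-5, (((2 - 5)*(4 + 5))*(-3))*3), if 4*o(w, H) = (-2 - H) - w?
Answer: 19141/29 ≈ 660.03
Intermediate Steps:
o(w, H) = -½ - H/4 - w/4 (o(w, H) = ((-2 - H) - w)/4 = (-2 - H - w)/4 = -½ - H/4 - w/4)
2/58 - 11*o(-5, (((2 - 5)*(4 + 5))*(-3))*3) = 2/58 - 11*(-½ - ((2 - 5)*(4 + 5))*(-3)*3/4 - ¼*(-5)) = 2*(1/58) - 11*(-½ - -3*9*(-3)*3/4 + 5/4) = 1/29 - 11*(-½ - (-27*(-3))*3/4 + 5/4) = 1/29 - 11*(-½ - 81*3/4 + 5/4) = 1/29 - 11*(-½ - ¼*243 + 5/4) = 1/29 - 11*(-½ - 243/4 + 5/4) = 1/29 - 11*(-60) = 1/29 + 660 = 19141/29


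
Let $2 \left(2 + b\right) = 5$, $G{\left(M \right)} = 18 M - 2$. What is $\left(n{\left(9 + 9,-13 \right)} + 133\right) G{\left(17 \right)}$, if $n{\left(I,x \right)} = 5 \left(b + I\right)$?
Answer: $68552$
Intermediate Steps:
$G{\left(M \right)} = -2 + 18 M$
$b = \frac{1}{2}$ ($b = -2 + \frac{1}{2} \cdot 5 = -2 + \frac{5}{2} = \frac{1}{2} \approx 0.5$)
$n{\left(I,x \right)} = \frac{5}{2} + 5 I$ ($n{\left(I,x \right)} = 5 \left(\frac{1}{2} + I\right) = \frac{5}{2} + 5 I$)
$\left(n{\left(9 + 9,-13 \right)} + 133\right) G{\left(17 \right)} = \left(\left(\frac{5}{2} + 5 \left(9 + 9\right)\right) + 133\right) \left(-2 + 18 \cdot 17\right) = \left(\left(\frac{5}{2} + 5 \cdot 18\right) + 133\right) \left(-2 + 306\right) = \left(\left(\frac{5}{2} + 90\right) + 133\right) 304 = \left(\frac{185}{2} + 133\right) 304 = \frac{451}{2} \cdot 304 = 68552$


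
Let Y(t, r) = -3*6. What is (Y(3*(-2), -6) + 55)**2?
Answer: 1369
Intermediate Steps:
Y(t, r) = -18
(Y(3*(-2), -6) + 55)**2 = (-18 + 55)**2 = 37**2 = 1369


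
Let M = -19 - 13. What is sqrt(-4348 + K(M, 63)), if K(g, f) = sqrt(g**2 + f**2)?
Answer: sqrt(-4348 + sqrt(4993)) ≈ 65.401*I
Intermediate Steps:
M = -32
K(g, f) = sqrt(f**2 + g**2)
sqrt(-4348 + K(M, 63)) = sqrt(-4348 + sqrt(63**2 + (-32)**2)) = sqrt(-4348 + sqrt(3969 + 1024)) = sqrt(-4348 + sqrt(4993))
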